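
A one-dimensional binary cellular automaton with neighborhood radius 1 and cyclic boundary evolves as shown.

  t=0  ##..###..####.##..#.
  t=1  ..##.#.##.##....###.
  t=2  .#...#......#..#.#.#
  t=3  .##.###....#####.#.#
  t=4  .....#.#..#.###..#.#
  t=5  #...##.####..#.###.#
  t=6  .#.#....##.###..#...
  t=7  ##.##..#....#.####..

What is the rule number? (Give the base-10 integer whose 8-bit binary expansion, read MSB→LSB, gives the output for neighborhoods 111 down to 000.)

150

  [7] ### => #  t=0,i=5
  [6] ##. => .  t=0,i=1
  [5] #.# => .  t=0,i=13
  [4] #.. => #  t=0,i=2
  [3] .## => .  t=0,i=0
  [2] .#. => #  t=0,i=18
  [1] ..# => #  t=0,i=3
  [0] ... => .  t=1,i=0
  bits 10010110 = 150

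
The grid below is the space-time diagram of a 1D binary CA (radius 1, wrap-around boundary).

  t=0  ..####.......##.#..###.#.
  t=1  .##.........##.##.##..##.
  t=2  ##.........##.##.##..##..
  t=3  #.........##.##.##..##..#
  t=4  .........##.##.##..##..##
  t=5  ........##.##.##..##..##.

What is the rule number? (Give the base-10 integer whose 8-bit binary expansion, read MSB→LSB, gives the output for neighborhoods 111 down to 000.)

46

  ### -> .   bit 7 = 0  t=0,i=3
  ##. -> .   bit 6 = 0  t=0,i=5
  #.# -> #   bit 5 = 1  t=0,i=15
  #.. -> .   bit 4 = 0  t=0,i=6
  .## -> #   bit 3 = 1  t=0,i=2
  .#. -> #   bit 2 = 1  t=0,i=16
  ..# -> #   bit 1 = 1  t=0,i=1
  ... -> .   bit 0 = 0  t=0,i=0
  bits 00101110 = 46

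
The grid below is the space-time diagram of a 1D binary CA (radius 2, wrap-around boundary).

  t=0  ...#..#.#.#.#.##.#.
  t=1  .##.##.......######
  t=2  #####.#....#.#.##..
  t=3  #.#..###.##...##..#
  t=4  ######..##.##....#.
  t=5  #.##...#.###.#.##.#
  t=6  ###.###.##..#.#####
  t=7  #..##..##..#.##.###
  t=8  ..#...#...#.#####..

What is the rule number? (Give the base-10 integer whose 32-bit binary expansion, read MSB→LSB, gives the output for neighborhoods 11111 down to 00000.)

  nb #####: next=#  (t=1,i=15, bit31=1)
  nb ####.: next=.  (t=1,i=17, bit30=0)
  nb ###.#: next=.  (t=1,i=18, bit29=0)
  nb ###..: next=.  (t=4,i=5, bit28=0)
  nb ##.##: next=#  (t=1,i=0, bit27=1)
  nb ##.#.: next=#  (t=0,i=16, bit26=1)
  nb ##..#: next=.  (t=2,i=17, bit25=0)
  nb ##...: next=#  (t=1,i=6, bit24=1)
  nb #.###: next=#  (t=4,i=0, bit23=1)
  nb #.##.: next=#  (t=0,i=14, bit22=1)
  nb #.#.#: next=.  (t=0,i=8, bit21=0)
  nb #.#..: next=#  (t=0,i=17, bit20=1)
  nb #..##: next=#  (t=2,i=18, bit19=1)
  nb #..#.: next=#  (t=0,i=5, bit18=1)
  nb #...#: next=#  (t=3,i=12, bit17=1)
  nb #....: next=.  (t=0,i=0, bit16=0)
  nb .####: next=.  (t=1,i=14, bit15=0)
  nb .###.: next=.  (t=3,i=6, bit14=0)
  nb .##.#: next=#  (t=0,i=15, bit13=1)
  nb .##..: next=.  (t=1,i=5, bit12=0)
  nb .#.##: next=#  (t=0,i=13, bit11=1)
  nb .#.#.: next=.  (t=0,i=7, bit10=0)
  nb .#..#: next=#  (t=0,i=4, bit9=1)
  nb .#...: next=#  (t=0,i=18, bit8=1)
  nb ..###: next=#  (t=1,i=13, bit7=1)
  nb ..##.: next=.  (t=3,i=14, bit6=0)
  nb ..#.#: next=.  (t=0,i=6, bit5=0)
  nb ..#..: next=.  (t=0,i=3, bit4=0)
  nb ...##: next=.  (t=1,i=12, bit3=0)
  nb ...#.: next=#  (t=0,i=2, bit2=1)
  nb ....#: next=#  (t=0,i=1, bit1=1)
  nb .....: next=.  (t=1,i=8, bit0=0)
  bits 10001101110111100010101110000110 = 2380147590

2380147590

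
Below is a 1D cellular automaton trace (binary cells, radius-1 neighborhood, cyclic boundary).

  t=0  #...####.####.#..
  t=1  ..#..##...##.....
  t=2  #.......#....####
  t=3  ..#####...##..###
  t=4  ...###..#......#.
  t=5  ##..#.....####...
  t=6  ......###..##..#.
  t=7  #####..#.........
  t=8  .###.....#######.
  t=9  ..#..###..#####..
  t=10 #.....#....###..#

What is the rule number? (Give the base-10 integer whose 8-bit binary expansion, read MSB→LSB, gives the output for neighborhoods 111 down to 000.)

129

  [7] ### => #  t=0,i=5
  [6] ##. => .  t=0,i=7
  [5] #.# => .  t=0,i=8
  [4] #.. => .  t=0,i=1
  [3] .## => .  t=0,i=4
  [2] .#. => .  t=0,i=0
  [1] ..# => .  t=0,i=3
  [0] ... => #  t=0,i=2
  bits 10000001 = 129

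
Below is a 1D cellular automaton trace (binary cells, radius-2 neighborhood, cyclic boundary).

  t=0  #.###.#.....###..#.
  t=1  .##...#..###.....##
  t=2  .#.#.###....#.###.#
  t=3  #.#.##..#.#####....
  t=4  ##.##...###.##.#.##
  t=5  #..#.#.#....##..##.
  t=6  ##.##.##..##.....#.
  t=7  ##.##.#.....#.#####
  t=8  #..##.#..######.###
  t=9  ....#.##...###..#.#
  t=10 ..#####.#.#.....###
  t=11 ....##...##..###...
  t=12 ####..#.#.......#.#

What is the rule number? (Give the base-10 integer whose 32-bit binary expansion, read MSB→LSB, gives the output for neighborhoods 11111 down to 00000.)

3251646015

  nb #####: next=#  (t=3,i=12, bit31=1)
  nb ####.: next=#  (t=3,i=13, bit30=1)
  nb ###.#: next=.  (t=0,i=4, bit29=0)
  nb ###..: next=.  (t=0,i=14, bit28=0)
  nb ##.##: next=.  (t=1,i=0, bit27=0)
  nb ##.#.: next=.  (t=0,i=5, bit26=0)
  nb ##..#: next=.  (t=0,i=15, bit25=0)
  nb ##...: next=#  (t=1,i=3, bit24=1)
  nb #.###: next=#  (t=0,i=2, bit23=1)
  nb #.##.: next=#  (t=1,i=1, bit22=1)
  nb #.#.#: next=.  (t=0,i=0, bit21=0)
  nb #.#..: next=#  (t=0,i=6, bit20=1)
  nb #..##: next=.  (t=1,i=8, bit19=0)
  nb #..#.: next=.  (t=0,i=16, bit18=0)
  nb #...#: next=.  (t=1,i=4, bit17=0)
  nb #....: next=.  (t=0,i=8, bit16=0)
  nb .####: next=.  (t=3,i=11, bit15=0)
  nb .###.: next=.  (t=0,i=3, bit14=0)
  nb .##.#: next=#  (t=1,i=18, bit13=1)
  nb .##..: next=.  (t=1,i=2, bit12=0)
  nb .#.##: next=#  (t=0,i=1, bit11=1)
  nb .#.#.: next=#  (t=0,i=18, bit10=1)
  nb .#..#: next=#  (t=1,i=7, bit9=1)
  nb .#...: next=.  (t=0,i=7, bit8=0)
  nb ..###: next=.  (t=0,i=12, bit7=0)
  nb ..##.: next=.  (t=1,i=17, bit6=0)
  nb ..#.#: next=#  (t=0,i=17, bit5=1)
  nb ..#..: next=#  (t=1,i=6, bit4=1)
  nb ...##: next=#  (t=0,i=11, bit3=1)
  nb ...#.: next=#  (t=1,i=5, bit2=1)
  nb ....#: next=#  (t=0,i=10, bit1=1)
  nb .....: next=#  (t=0,i=9, bit0=1)
  bits 11000001110100000010111000111111 = 3251646015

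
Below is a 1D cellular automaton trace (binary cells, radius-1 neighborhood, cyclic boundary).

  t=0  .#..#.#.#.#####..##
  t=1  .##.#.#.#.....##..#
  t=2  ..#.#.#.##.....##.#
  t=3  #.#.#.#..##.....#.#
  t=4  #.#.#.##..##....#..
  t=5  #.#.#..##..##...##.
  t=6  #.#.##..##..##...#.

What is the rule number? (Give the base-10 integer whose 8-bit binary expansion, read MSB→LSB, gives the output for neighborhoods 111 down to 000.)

84

  ###|.  b7=0 t=0,i=11
  ##.|#  b6=1 t=0,i=14
  #.#|.  b5=0 t=0,i=0
  #..|#  b4=1 t=0,i=2
  .##|.  b3=0 t=0,i=10
  .#.|#  b2=1 t=0,i=1
  ..#|.  b1=0 t=0,i=3
  ...|.  b0=0 t=1,i=10
  bits 01010100 = 84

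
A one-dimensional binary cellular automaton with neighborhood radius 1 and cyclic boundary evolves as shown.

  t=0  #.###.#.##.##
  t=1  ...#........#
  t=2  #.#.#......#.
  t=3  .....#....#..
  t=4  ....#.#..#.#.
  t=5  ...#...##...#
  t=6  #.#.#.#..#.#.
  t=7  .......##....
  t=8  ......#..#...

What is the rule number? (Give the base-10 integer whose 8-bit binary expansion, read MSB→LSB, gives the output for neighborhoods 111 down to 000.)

  nb ###: next=#  (t=0,i=3, bit7=1)
  nb ##.: next=.  (t=0,i=0, bit6=0)
  nb #.#: next=.  (t=0,i=1, bit5=0)
  nb #..: next=#  (t=1,i=0, bit4=1)
  nb .##: next=.  (t=0,i=2, bit3=0)
  nb .#.: next=.  (t=0,i=6, bit2=0)
  nb ..#: next=#  (t=1,i=2, bit1=1)
  nb ...: next=.  (t=1,i=1, bit0=0)
  bits 10010010 = 146

146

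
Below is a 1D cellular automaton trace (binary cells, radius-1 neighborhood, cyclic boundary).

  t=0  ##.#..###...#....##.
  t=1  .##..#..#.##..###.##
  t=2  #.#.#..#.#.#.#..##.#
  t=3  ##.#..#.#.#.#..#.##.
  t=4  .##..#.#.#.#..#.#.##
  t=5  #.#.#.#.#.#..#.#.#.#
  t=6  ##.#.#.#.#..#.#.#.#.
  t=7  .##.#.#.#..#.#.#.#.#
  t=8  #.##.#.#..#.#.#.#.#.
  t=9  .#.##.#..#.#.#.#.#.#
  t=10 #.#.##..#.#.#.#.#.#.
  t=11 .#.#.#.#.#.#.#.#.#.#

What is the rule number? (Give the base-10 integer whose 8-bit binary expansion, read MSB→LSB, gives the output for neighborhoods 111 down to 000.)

99

  [7] ### => .  t=0,i=7
  [6] ##. => #  t=0,i=1
  [5] #.# => #  t=0,i=2
  [4] #.. => .  t=0,i=4
  [3] .## => .  t=0,i=0
  [2] .#. => .  t=0,i=3
  [1] ..# => #  t=0,i=5
  [0] ... => #  t=0,i=10
  bits 01100011 = 99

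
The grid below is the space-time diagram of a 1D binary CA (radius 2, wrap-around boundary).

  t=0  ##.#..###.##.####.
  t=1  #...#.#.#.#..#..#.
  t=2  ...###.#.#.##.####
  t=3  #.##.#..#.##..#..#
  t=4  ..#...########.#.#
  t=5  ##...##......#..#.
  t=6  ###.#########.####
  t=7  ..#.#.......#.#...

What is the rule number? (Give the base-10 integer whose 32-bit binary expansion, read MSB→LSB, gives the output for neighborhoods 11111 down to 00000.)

868556527

  nb #####: next=.  (t=4,i=8, bit31=0)
  nb ####.: next=.  (t=0,i=15, bit30=0)
  nb ###.#: next=#  (t=0,i=8, bit29=1)
  nb ###..: next=#  (t=2,i=17, bit28=1)
  nb ##.##: next=.  (t=0,i=9, bit27=0)
  nb ##.#.: next=.  (t=0,i=2, bit26=0)
  nb ##..#: next=#  (t=3,i=12, bit25=1)
  nb ##...: next=#  (t=2,i=0, bit24=1)
  nb #.###: next=#  (t=0,i=13, bit23=1)
  nb #.##.: next=#  (t=0,i=0, bit22=1)
  nb #.#.#: next=.  (t=1,i=6, bit21=0)
  nb #.#..: next=.  (t=0,i=3, bit20=0)
  nb #..##: next=.  (t=0,i=5, bit19=0)
  nb #..#.: next=#  (t=1,i=12, bit18=1)
  nb #...#: next=.  (t=1,i=2, bit17=0)
  nb #....: next=#  (t=5,i=8, bit16=1)
  nb .####: next=.  (t=0,i=14, bit15=0)
  nb .###.: next=.  (t=0,i=7, bit14=0)
  nb .##.#: next=.  (t=0,i=1, bit13=0)
  nb .##..: next=#  (t=3,i=11, bit12=1)
  nb .#.##: next=#  (t=2,i=10, bit11=1)
  nb .#.#.: next=#  (t=1,i=5, bit10=1)
  nb .#..#: next=#  (t=0,i=4, bit9=1)
  nb .#...: next=.  (t=1,i=1, bit8=0)
  nb ..###: next=#  (t=0,i=6, bit7=1)
  nb ..##.: next=#  (t=3,i=17, bit6=1)
  nb ..#.#: next=#  (t=1,i=4, bit5=1)
  nb ..#..: next=.  (t=1,i=13, bit4=0)
  nb ...##: next=#  (t=2,i=2, bit3=1)
  nb ...#.: next=#  (t=1,i=3, bit2=1)
  nb ....#: next=#  (t=5,i=11, bit1=1)
  nb .....: next=#  (t=5,i=9, bit0=1)
  bits 00110011110001010001111011101111 = 868556527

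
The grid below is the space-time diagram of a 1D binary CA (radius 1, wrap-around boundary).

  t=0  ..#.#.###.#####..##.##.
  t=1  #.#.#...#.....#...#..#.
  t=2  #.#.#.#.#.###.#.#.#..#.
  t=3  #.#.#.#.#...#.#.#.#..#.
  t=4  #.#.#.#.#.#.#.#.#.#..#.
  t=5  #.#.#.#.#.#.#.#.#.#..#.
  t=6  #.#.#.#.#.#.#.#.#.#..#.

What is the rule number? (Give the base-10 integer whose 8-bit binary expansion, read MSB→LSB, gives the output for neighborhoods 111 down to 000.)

69

  ###|.  b7=0 t=0,i=7
  ##.|#  b6=1 t=0,i=8
  #.#|.  b5=0 t=0,i=3
  #..|.  b4=0 t=0,i=15
  .##|.  b3=0 t=0,i=6
  .#.|#  b2=1 t=0,i=2
  ..#|.  b1=0 t=0,i=1
  ...|#  b0=1 t=0,i=0
  bits 01000101 = 69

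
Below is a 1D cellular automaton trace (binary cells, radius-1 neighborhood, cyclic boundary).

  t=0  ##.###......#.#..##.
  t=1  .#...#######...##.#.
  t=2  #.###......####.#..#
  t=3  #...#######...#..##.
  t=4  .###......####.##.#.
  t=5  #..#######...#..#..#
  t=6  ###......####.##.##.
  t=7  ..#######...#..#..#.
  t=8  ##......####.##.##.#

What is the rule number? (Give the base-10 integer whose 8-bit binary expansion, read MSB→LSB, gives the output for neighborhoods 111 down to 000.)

83

  ### -> .   bit 7 = 0  t=0,i=4
  ##. -> #   bit 6 = 1  t=0,i=1
  #.# -> .   bit 5 = 0  t=0,i=2
  #.. -> #   bit 4 = 1  t=0,i=6
  .## -> .   bit 3 = 0  t=0,i=0
  .#. -> .   bit 2 = 0  t=0,i=12
  ..# -> #   bit 1 = 1  t=0,i=11
  ... -> #   bit 0 = 1  t=0,i=7
  bits 01010011 = 83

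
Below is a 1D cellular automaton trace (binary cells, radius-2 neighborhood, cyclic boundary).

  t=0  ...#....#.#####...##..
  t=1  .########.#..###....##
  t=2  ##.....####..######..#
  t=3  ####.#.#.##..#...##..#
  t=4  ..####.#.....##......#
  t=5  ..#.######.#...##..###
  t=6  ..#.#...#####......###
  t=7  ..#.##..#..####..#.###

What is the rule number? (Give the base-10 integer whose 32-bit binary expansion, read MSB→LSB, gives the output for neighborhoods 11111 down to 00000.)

2108776886

  #####|.  b31=0 t=0,i=12
  ####.|#  b30=1 t=0,i=13
  ###.#|#  b29=1 t=1,i=8
  ###..|#  b28=1 t=0,i=14
  ##.##|#  b27=1 t=1,i=0
  ##.#.|#  b26=1 t=1,i=9
  ##..#|.  b25=0 t=2,i=11
  ##...|#  b24=1 t=0,i=15
  #.###|#  b23=1 t=0,i=10
  #.##.|.  b22=0 t=3,i=9
  #.#.#|#  b21=1 t=3,i=5
  #.#..|#  b20=1 t=1,i=10
  #..##|.  b19=0 t=1,i=12
  #..#.|.  b18=0 t=3,i=12
  #...#|.  b17=0 t=0,i=16
  #....|#  b16=1 t=0,i=5
  .####|.  b15=0 t=0,i=11
  .###.|#  b14=1 t=1,i=14
  .##.#|#  b13=1 t=1,i=21
  .##..|.  b12=0 t=0,i=19
  .#.##|.  b11=0 t=0,i=9
  .#.#.|.  b10=0 t=3,i=6
  .#..#|.  b9=0 t=1,i=11
  .#...|#  b8=1 t=0,i=4
  ..###|#  b7=1 t=1,i=13
  ..##.|.  b6=0 t=0,i=18
  ..#.#|#  b5=1 t=0,i=8
  ..#..|#  b4=1 t=0,i=3
  ...##|.  b3=0 t=0,i=17
  ...#.|#  b2=1 t=0,i=2
  ....#|#  b1=1 t=0,i=1
  .....|.  b0=0 t=0,i=0
  bits 01111101101100010110000110110110 = 2108776886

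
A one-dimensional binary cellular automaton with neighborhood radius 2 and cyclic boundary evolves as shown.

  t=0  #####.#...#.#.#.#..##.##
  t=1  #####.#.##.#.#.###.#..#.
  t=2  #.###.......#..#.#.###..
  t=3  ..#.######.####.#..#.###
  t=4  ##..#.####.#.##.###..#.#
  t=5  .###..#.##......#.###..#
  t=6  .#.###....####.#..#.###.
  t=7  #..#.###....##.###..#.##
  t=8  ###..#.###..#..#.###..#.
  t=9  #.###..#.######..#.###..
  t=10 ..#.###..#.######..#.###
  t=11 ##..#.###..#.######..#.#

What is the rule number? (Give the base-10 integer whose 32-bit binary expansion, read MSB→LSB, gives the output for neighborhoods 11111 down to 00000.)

  #####|#  b31=1 t=0,i=0
  ####.|#  b30=1 t=0,i=3
  ###.#|#  b29=1 t=0,i=4
  ###..|#  b28=1 t=2,i=4
  ##.##|.  b27=0 t=0,i=21
  ##.#.|.  b26=0 t=0,i=5
  ##..#|#  b25=1 t=2,i=22
  ##...|#  b24=1 t=2,i=5
  #.###|#  b23=1 t=0,i=22
  #.##.|.  b22=0 t=1,i=8
  #.#.#|.  b21=0 t=0,i=12
  #.#..|#  b20=1 t=0,i=6
  #..##|.  b19=0 t=0,i=18
  #..#.|#  b18=1 t=1,i=21
  #...#|#  b17=1 t=0,i=8
  #....|#  b16=1 t=2,i=6
  .####|.  b15=0 t=0,i=23
  .###.|.  b14=0 t=1,i=16
  .##.#|.  b13=0 t=0,i=20
  .##..|.  b12=0 t=5,i=9
  .#.##|.  b11=0 t=1,i=7
  .#.#.|#  b10=1 t=0,i=11
  .#..#|#  b9=1 t=0,i=17
  .#...|.  b8=0 t=0,i=7
  ..###|.  b7=0 t=6,i=10
  ..##.|#  b6=1 t=0,i=19
  ..#.#|.  b5=0 t=0,i=10
  ..#..|#  b4=1 t=2,i=12
  ...##|.  b3=0 t=6,i=9
  ...#.|#  b2=1 t=0,i=9
  ....#|.  b1=0 t=2,i=10
  .....|#  b0=1 t=2,i=7
  bits 11110011100101110000011001010101 = 4086761045

4086761045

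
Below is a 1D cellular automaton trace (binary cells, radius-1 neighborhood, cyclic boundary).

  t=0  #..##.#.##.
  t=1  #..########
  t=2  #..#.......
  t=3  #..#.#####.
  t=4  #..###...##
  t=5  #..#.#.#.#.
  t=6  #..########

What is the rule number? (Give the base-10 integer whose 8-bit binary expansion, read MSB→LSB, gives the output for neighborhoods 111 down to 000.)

  nb ###: next=.  (t=1,i=4, bit7=0)
  nb ##.: next=#  (t=0,i=4, bit6=1)
  nb #.#: next=#  (t=0,i=5, bit5=1)
  nb #..: next=.  (t=0,i=1, bit4=0)
  nb .##: next=#  (t=0,i=3, bit3=1)
  nb .#.: next=#  (t=0,i=0, bit2=1)
  nb ..#: next=.  (t=0,i=2, bit1=0)
  nb ...: next=#  (t=2,i=5, bit0=1)
  bits 01101101 = 109

109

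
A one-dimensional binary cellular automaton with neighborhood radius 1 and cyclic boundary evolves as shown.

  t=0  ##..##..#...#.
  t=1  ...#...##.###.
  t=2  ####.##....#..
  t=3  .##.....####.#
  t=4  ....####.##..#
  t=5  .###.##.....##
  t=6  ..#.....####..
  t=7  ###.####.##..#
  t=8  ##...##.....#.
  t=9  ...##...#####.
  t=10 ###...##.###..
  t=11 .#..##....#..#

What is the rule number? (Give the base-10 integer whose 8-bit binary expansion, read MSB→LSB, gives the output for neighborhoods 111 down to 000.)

  ###|#  b7=1 t=1,i=11
  ##.|.  b6=0 t=0,i=1
  #.#|.  b5=0 t=0,i=13
  #..|.  b4=0 t=0,i=2
  .##|.  b3=0 t=0,i=0
  .#.|#  b2=1 t=0,i=8
  ..#|#  b1=1 t=0,i=3
  ...|#  b0=1 t=0,i=10
  bits 10000111 = 135

135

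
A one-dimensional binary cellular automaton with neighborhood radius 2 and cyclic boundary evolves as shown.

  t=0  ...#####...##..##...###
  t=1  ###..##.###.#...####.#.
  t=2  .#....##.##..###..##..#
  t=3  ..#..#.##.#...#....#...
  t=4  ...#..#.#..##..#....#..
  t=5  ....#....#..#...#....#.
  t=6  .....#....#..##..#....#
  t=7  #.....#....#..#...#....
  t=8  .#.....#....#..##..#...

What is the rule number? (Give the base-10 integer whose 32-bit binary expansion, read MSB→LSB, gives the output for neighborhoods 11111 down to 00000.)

  #####|#  b31=1 t=0,i=5
  ####.|#  b30=1 t=0,i=6
  ###.#|#  b29=1 t=1,i=10
  ###..|.  b28=0 t=0,i=7
  ##.##|#  b27=1 t=1,i=7
  ##.#.|.  b26=0 t=1,i=11
  ##..#|.  b25=0 t=0,i=13
  ##...|#  b24=1 t=0,i=0
  #.###|.  b23=0 t=1,i=0
  #.##.|.  b22=0 t=2,i=9
  #.#.#|.  b21=0 t=1,i=21
  #.#..|.  b20=0 t=1,i=12
  #..##|.  b19=0 t=0,i=14
  #..#.|.  b18=0 t=2,i=21
  #...#|#  b17=1 t=0,i=1
  #....|.  b16=0 t=2,i=3
  .####|.  b15=0 t=0,i=4
  .###.|#  b14=1 t=0,i=21
  .##.#|#  b13=1 t=1,i=6
  .##..|#  b12=1 t=0,i=12
  .#.##|#  b11=1 t=1,i=22
  .#.#.|.  b10=0 t=2,i=0
  .#..#|#  b9=1 t=3,i=3
  .#...|#  b8=1 t=1,i=13
  ..###|.  b7=0 t=0,i=3
  ..##.|.  b6=0 t=0,i=11
  ..#.#|.  b5=0 t=2,i=22
  ..#..|.  b4=0 t=3,i=2
  ...##|#  b3=1 t=0,i=2
  ...#.|.  b2=0 t=3,i=1
  ....#|.  b1=0 t=2,i=4
  .....|.  b0=0 t=3,i=22
  bits 11101001000000100111101100001000 = 3909253896

3909253896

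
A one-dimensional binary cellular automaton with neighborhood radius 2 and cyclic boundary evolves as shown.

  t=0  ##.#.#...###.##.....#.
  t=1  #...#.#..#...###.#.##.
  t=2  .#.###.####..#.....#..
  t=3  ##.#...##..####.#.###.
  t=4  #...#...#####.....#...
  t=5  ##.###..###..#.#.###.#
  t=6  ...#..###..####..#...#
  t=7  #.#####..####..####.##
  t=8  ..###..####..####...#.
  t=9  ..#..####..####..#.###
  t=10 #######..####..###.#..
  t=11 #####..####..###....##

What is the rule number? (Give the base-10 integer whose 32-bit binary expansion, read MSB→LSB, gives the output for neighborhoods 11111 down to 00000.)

  #####|#  b31=1 t=4,i=10
  ####.|.  b30=0 t=2,i=9
  ###.#|.  b29=0 t=0,i=11
  ###..|.  b28=0 t=2,i=10
  ##.##|.  b27=0 t=0,i=12
  ##.#.|.  b26=0 t=0,i=2
  ##..#|#  b25=1 t=2,i=11
  ##...|#  b24=1 t=0,i=15
  #.###|#  b23=1 t=2,i=3
  #.##.|#  b22=1 t=0,i=0
  #.#.#|.  b21=0 t=0,i=3
  #.#..|.  b20=0 t=0,i=5
  #..##|#  b19=1 t=3,i=10
  #..#.|#  b18=1 t=1,i=8
  #...#|.  b17=0 t=0,i=7
  #....|.  b16=0 t=0,i=16
  .####|#  b15=1 t=2,i=8
  .###.|.  b14=0 t=0,i=10
  .##.#|.  b13=0 t=0,i=1
  .##..|#  b12=1 t=0,i=14
  .#.##|.  b11=0 t=0,i=21
  .#.#.|#  b10=1 t=0,i=4
  .#..#|#  b9=1 t=1,i=7
  .#...|#  b8=1 t=0,i=6
  ..###|#  b7=1 t=0,i=9
  ..##.|.  b6=0 t=3,i=7
  ..#.#|#  b5=1 t=0,i=20
  ..#..|#  b4=1 t=1,i=9
  ...##|.  b3=0 t=0,i=8
  ...#.|#  b2=1 t=0,i=19
  ....#|.  b1=0 t=0,i=18
  .....|#  b0=1 t=0,i=17
  bits 10000011110011001001011110110101 = 2211223477

2211223477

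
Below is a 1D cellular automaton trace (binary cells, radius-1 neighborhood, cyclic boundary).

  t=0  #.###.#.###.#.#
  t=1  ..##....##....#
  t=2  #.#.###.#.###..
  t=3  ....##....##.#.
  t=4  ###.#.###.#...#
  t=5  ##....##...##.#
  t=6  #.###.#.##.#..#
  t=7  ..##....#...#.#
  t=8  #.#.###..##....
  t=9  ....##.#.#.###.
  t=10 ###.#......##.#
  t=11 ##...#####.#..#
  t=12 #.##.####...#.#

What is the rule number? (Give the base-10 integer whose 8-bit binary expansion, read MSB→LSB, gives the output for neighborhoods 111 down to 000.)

  ### -> #   bit 7 = 1  t=0,i=3
  ##. -> .   bit 6 = 0  t=0,i=0
  #.# -> .   bit 5 = 0  t=0,i=1
  #.. -> #   bit 4 = 1  t=1,i=0
  .## -> #   bit 3 = 1  t=0,i=2
  .#. -> .   bit 2 = 0  t=0,i=6
  ..# -> .   bit 1 = 0  t=1,i=1
  ... -> #   bit 0 = 1  t=1,i=5
  bits 10011001 = 153

153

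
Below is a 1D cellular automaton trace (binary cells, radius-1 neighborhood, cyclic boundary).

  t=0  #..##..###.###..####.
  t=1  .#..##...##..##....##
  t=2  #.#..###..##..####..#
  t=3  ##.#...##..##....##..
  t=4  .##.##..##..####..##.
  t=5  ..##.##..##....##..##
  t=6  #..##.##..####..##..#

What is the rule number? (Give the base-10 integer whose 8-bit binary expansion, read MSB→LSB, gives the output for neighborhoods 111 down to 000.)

  [7] ### => .  t=0,i=8
  [6] ##. => #  t=0,i=4
  [5] #.# => #  t=0,i=10
  [4] #.. => #  t=0,i=1
  [3] .## => .  t=0,i=3
  [2] .#. => .  t=0,i=0
  [1] ..# => .  t=0,i=2
  [0] ... => #  t=1,i=7
  bits 01110001 = 113

113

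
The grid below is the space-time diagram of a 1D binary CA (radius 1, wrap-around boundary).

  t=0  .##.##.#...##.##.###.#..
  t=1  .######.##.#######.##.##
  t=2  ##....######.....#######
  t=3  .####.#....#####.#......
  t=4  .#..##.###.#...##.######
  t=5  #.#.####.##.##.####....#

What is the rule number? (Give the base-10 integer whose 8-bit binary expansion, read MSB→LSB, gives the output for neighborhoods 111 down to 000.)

121

  ### -> .   bit 7 = 0  t=0,i=18
  ##. -> #   bit 6 = 1  t=0,i=2
  #.# -> #   bit 5 = 1  t=0,i=3
  #.. -> #   bit 4 = 1  t=0,i=8
  .## -> #   bit 3 = 1  t=0,i=1
  .#. -> .   bit 2 = 0  t=0,i=7
  ..# -> .   bit 1 = 0  t=0,i=0
  ... -> #   bit 0 = 1  t=0,i=9
  bits 01111001 = 121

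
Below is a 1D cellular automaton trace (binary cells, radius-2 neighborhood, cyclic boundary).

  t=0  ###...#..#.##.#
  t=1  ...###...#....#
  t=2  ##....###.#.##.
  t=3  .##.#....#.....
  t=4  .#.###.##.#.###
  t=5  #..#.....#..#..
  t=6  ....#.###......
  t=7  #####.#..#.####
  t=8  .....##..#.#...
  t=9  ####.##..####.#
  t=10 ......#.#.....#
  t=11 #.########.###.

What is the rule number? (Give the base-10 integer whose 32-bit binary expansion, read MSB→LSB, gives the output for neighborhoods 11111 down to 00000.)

93984103

  #####|.  b31=0 t=7,i=0
  ####.|.  b30=0 t=0,i=1
  ###.#|.  b29=0 t=2,i=8
  ###..|.  b28=0 t=0,i=2
  ##.##|.  b27=0 t=0,i=13
  ##.#.|#  b26=1 t=2,i=9
  ##..#|.  b25=0 t=8,i=7
  ##...|#  b24=1 t=0,i=3
  #.###|#  b23=1 t=0,i=14
  #.##.|.  b22=0 t=0,i=11
  #.#.#|.  b21=0 t=2,i=10
  #.#..|#  b20=1 t=3,i=4
  #..##|#  b19=1 t=9,i=8
  #..#.|.  b18=0 t=0,i=8
  #...#|#  b17=1 t=0,i=4
  #....|.  b16=0 t=1,i=11
  .####|.  b15=0 t=0,i=0
  .###.|.  b14=0 t=1,i=4
  .##.#|.  b13=0 t=0,i=12
  .##..|#  b12=1 t=2,i=1
  .#.##|.  b11=0 t=0,i=10
  .#.#.|#  b10=1 t=8,i=10
  .#..#|.  b9=0 t=0,i=7
  .#...|#  b8=1 t=1,i=0
  ..###|.  b7=0 t=1,i=3
  ..##.|#  b6=1 t=3,i=1
  ..#.#|#  b5=1 t=0,i=9
  ..#..|.  b4=0 t=0,i=6
  ...##|.  b3=0 t=1,i=2
  ...#.|#  b2=1 t=0,i=5
  ....#|#  b1=1 t=1,i=12
  .....|#  b0=1 t=3,i=12
  bits 00000101100110100001010101100111 = 93984103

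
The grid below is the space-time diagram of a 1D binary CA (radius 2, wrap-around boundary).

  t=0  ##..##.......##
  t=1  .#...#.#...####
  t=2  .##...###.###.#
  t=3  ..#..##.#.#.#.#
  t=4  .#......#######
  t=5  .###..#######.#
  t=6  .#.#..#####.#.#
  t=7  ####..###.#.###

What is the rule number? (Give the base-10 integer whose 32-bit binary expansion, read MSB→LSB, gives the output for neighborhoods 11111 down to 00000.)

2964690314

  ##### -> #   bit 31 = 1  t=4,i=10
  ####. -> .   bit 30 = 0  t=0,i=0
  ###.# -> #   bit 29 = 1  t=1,i=14
  ###.. -> #   bit 28 = 1  t=0,i=1
  ##.## -> .   bit 27 = 0  t=2,i=9
  ##.#. -> .   bit 26 = 0  t=1,i=0
  ##..# -> .   bit 25 = 0  t=0,i=2
  ##... -> .   bit 24 = 0  t=0,i=6
  #.### -> #   bit 23 = 1  t=2,i=10
  #.##. -> .   bit 22 = 0  t=2,i=1
  #.#.# -> #   bit 21 = 1  t=2,i=14
  #.#.. -> #   bit 20 = 1  t=1,i=1
  #..## -> .   bit 19 = 0  t=0,i=3
  #..#. -> #   bit 18 = 1  t=3,i=1
  #...# -> .   bit 17 = 0  t=1,i=3
  #.... -> #   bit 16 = 1  t=0,i=7
  .#### -> #   bit 15 = 1  t=0,i=14
  .###. -> .   bit 14 = 0  t=2,i=7
  .##.# -> .   bit 13 = 0  t=3,i=6
  .##.. -> #   bit 12 = 1  t=0,i=5
  .#.## -> .   bit 11 = 0  t=2,i=0
  .#.#. -> #   bit 10 = 1  t=1,i=6
  .#..# -> .   bit 9 = 0  t=3,i=0
  .#... -> #   bit 8 = 1  t=1,i=2
  ..### -> #   bit 7 = 1  t=0,i=13
  ..##. -> .   bit 6 = 0  t=0,i=4
  ..#.# -> .   bit 5 = 0  t=1,i=5
  ..#.. -> .   bit 4 = 0  t=3,i=2
  ...## -> #   bit 3 = 1  t=0,i=12
  ...#. -> .   bit 2 = 0  t=1,i=4
  ....# -> #   bit 1 = 1  t=0,i=11
  ..... -> .   bit 0 = 0  t=0,i=8
  bits 10110000101101011001010110001010 = 2964690314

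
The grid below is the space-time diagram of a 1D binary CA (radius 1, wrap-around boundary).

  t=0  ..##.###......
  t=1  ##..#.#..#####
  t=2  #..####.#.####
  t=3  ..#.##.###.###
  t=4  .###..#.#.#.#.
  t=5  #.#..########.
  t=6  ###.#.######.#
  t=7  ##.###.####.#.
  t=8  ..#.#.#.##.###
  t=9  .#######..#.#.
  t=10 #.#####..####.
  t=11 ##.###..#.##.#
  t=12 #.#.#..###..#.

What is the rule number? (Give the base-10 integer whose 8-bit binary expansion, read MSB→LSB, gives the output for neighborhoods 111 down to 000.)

167

  ### -> #   bit 7 = 1  t=0,i=6
  ##. -> .   bit 6 = 0  t=0,i=3
  #.# -> #   bit 5 = 1  t=0,i=4
  #.. -> .   bit 4 = 0  t=0,i=8
  .## -> .   bit 3 = 0  t=0,i=2
  .#. -> #   bit 2 = 1  t=1,i=4
  ..# -> #   bit 1 = 1  t=0,i=1
  ... -> #   bit 0 = 1  t=0,i=0
  bits 10100111 = 167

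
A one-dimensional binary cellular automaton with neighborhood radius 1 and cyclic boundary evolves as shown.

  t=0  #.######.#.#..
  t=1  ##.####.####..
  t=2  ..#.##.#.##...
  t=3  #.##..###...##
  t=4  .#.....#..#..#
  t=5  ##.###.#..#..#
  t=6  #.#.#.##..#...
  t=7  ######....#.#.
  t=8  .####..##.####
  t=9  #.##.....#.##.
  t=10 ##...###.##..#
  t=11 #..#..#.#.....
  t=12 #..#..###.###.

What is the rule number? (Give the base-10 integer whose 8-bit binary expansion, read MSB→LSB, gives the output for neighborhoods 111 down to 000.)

165

  [7] ### => #  t=0,i=3
  [6] ##. => .  t=0,i=7
  [5] #.# => #  t=0,i=1
  [4] #.. => .  t=0,i=12
  [3] .## => .  t=0,i=2
  [2] .#. => #  t=0,i=0
  [1] ..# => .  t=0,i=13
  [0] ... => #  t=2,i=0
  bits 10100101 = 165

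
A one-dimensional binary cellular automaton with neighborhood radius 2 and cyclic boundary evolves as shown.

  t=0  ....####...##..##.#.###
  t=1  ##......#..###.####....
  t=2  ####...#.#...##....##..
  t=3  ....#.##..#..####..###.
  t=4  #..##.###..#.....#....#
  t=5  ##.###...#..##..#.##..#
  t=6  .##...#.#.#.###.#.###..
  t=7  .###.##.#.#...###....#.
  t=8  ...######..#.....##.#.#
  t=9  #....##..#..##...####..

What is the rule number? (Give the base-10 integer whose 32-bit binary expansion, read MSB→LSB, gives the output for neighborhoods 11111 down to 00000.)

2942382948

  nb #####: next=#  (t=8,i=5, bit31=1)
  nb ####.: next=.  (t=0,i=6, bit30=0)
  nb ###.#: next=#  (t=1,i=13, bit29=1)
  nb ###..: next=.  (t=0,i=7, bit28=0)
  nb ##.##: next=#  (t=1,i=14, bit27=1)
  nb ##.#.: next=#  (t=0,i=17, bit26=1)
  nb ##..#: next=#  (t=0,i=13, bit25=1)
  nb ##...: next=#  (t=0,i=0, bit24=1)
  nb #.###: next=.  (t=0,i=20, bit23=0)
  nb #.##.: next=#  (t=3,i=6, bit22=1)
  nb #.#.#: next=#  (t=0,i=18, bit21=1)
  nb #.#..: next=.  (t=2,i=9, bit20=0)
  nb #..##: next=.  (t=0,i=14, bit19=0)
  nb #..#.: next=.  (t=3,i=9, bit18=0)
  nb #...#: next=.  (t=0,i=9, bit17=0)
  nb #....: next=#  (t=0,i=1, bit16=1)
  nb .####: next=.  (t=0,i=5, bit15=0)
  nb .###.: next=.  (t=0,i=21, bit14=0)
  nb .##.#: next=#  (t=0,i=16, bit13=1)
  nb .##..: next=#  (t=0,i=12, bit12=1)
  nb .#.##: next=.  (t=0,i=19, bit11=0)
  nb .#.#.: next=.  (t=2,i=8, bit10=0)
  nb .#..#: next=#  (t=1,i=9, bit9=1)
  nb .#...: next=#  (t=2,i=10, bit8=1)
  nb ..###: next=.  (t=0,i=4, bit7=0)
  nb ..##.: next=#  (t=0,i=11, bit6=1)
  nb ..#.#: next=#  (t=2,i=7, bit5=1)
  nb ..#..: next=.  (t=1,i=8, bit4=0)
  nb ...##: next=.  (t=0,i=3, bit3=0)
  nb ...#.: next=#  (t=1,i=7, bit2=1)
  nb ....#: next=.  (t=0,i=2, bit1=0)
  nb .....: next=.  (t=1,i=4, bit0=0)
  bits 10101111011000010011001101100100 = 2942382948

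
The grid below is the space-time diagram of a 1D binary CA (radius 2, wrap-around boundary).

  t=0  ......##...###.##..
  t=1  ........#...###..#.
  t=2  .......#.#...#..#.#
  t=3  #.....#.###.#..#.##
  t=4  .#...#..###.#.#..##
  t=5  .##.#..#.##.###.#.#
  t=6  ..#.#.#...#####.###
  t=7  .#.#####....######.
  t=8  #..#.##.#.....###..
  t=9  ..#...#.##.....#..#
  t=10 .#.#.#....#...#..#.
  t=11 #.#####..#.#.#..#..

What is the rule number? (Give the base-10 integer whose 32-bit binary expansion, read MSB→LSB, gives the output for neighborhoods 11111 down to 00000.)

  nb #####: next=#  (t=6,i=12, bit31=1)
  nb ####.: next=#  (t=6,i=13, bit30=1)
  nb ###.#: next=#  (t=0,i=13, bit29=1)
  nb ###..: next=.  (t=1,i=14, bit28=0)
  nb ##.##: next=#  (t=0,i=14, bit27=1)
  nb ##.#.: next=.  (t=3,i=11, bit26=0)
  nb ##..#: next=.  (t=1,i=15, bit25=0)
  nb ##...: next=#  (t=0,i=8, bit24=1)
  nb #.###: next=#  (t=3,i=8, bit23=1)
  nb #.##.: next=.  (t=0,i=15, bit22=0)
  nb #.#.#: next=#  (t=4,i=12, bit21=1)
  nb #.#..: next=#  (t=2,i=9, bit20=1)
  nb #..##: next=#  (t=4,i=7, bit19=1)
  nb #..#.: next=#  (t=1,i=16, bit18=1)
  nb #...#: next=.  (t=0,i=9, bit17=0)
  nb #....: next=.  (t=0,i=18, bit16=0)
  nb .####: next=.  (t=6,i=11, bit15=0)
  nb .###.: next=#  (t=0,i=12, bit14=1)
  nb .##.#: next=#  (t=4,i=18, bit13=1)
  nb .##..: next=.  (t=0,i=7, bit12=0)
  nb .#.##: next=.  (t=3,i=7, bit11=0)
  nb .#.#.: next=#  (t=2,i=8, bit10=1)
  nb .#..#: next=.  (t=2,i=14, bit9=0)
  nb .#...: next=#  (t=1,i=9, bit8=1)
  nb ..###: next=.  (t=0,i=11, bit7=0)
  nb ..##.: next=.  (t=0,i=6, bit6=0)
  nb ..#.#: next=.  (t=2,i=7, bit5=0)
  nb ..#..: next=.  (t=1,i=8, bit4=0)
  nb ...##: next=.  (t=0,i=5, bit3=0)
  nb ...#.: next=#  (t=1,i=7, bit2=1)
  nb ....#: next=.  (t=0,i=4, bit1=0)
  nb .....: next=.  (t=0,i=0, bit0=0)
  bits 11101001101111000110010100000100 = 3921437956

3921437956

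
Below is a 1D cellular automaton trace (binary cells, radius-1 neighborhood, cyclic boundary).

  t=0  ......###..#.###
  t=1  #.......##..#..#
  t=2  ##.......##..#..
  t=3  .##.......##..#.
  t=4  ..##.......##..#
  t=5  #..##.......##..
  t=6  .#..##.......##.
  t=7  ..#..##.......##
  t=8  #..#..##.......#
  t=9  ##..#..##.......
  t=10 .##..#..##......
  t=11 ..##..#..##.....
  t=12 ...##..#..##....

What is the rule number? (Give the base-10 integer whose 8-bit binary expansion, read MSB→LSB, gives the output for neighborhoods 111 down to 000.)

  [7] ### => .  t=0,i=7
  [6] ##. => #  t=0,i=8
  [5] #.# => #  t=0,i=12
  [4] #.. => #  t=0,i=0
  [3] .## => .  t=0,i=6
  [2] .#. => .  t=0,i=11
  [1] ..# => .  t=0,i=5
  [0] ... => .  t=0,i=1
  bits 01110000 = 112

112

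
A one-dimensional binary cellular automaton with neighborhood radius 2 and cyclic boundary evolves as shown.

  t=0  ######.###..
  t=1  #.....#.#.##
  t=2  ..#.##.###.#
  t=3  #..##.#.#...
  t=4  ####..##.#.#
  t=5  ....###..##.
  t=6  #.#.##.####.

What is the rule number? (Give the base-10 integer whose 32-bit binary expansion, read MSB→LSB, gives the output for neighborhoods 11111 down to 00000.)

174677974

  [31] ##### => .  t=0,i=2
  [30] ####. => .  t=0,i=4
  [29] ###.# => .  t=0,i=5
  [28] ###.. => .  t=0,i=9
  [27] ##.## => #  t=0,i=6
  [26] ##.#. => .  t=2,i=10
  [25] ##..# => #  t=0,i=10
  [24] ##... => .  t=1,i=1
  [23] #.### => .  t=0,i=7
  [22] #.##. => #  t=2,i=4
  [21] #.#.# => #  t=1,i=8
  [20] #.#.. => .  t=2,i=11
  [19] #..## => #  t=0,i=11
  [18] #..#. => .  t=2,i=1
  [17] #...# => .  t=3,i=10
  [16] #.... => #  t=1,i=2
  [15] .#### => .  t=0,i=1
  [14] .###. => #  t=0,i=8
  [13] .##.# => .  t=2,i=5
  [12] .##.. => #  t=5,i=10
  [11] .#.## => #  t=1,i=9
  [10] .#.#. => #  t=1,i=7
  [9] .#..# => #  t=2,i=0
  [8] .#... => #  t=3,i=9
  [7] ..### => #  t=0,i=0
  [6] ..##. => #  t=3,i=3
  [5] ..#.# => .  t=1,i=6
  [4] ..#.. => #  t=3,i=0
  [3] ...## => .  t=5,i=3
  [2] ...#. => #  t=1,i=5
  [1] ....# => #  t=1,i=4
  [0] ..... => .  t=1,i=3
  bits 00001010011010010101111111010110 = 174677974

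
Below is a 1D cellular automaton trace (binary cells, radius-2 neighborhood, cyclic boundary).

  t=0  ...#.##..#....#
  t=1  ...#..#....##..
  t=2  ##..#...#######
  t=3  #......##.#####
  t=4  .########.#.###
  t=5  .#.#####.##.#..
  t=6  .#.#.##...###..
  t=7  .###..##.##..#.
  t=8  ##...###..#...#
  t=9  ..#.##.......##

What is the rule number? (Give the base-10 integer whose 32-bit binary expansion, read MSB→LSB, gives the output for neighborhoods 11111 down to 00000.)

3317249771

  [31] ##### => #  t=2,i=10
  [30] ####. => #  t=2,i=0
  [29] ###.# => .  t=4,i=8
  [28] ###.. => .  t=2,i=1
  [27] ##.## => .  t=3,i=9
  [26] ##.#. => #  t=4,i=9
  [25] ##..# => .  t=0,i=7
  [24] ##... => #  t=1,i=13
  [23] #.### => #  t=3,i=10
  [22] #.##. => .  t=0,i=5
  [21] #.#.# => #  t=4,i=10
  [20] #.#.. => #  t=5,i=12
  [19] #..## => #  t=7,i=0
  [18] #..#. => .  t=0,i=8
  [17] #...# => .  t=0,i=1
  [16] #.... => #  t=0,i=11
  [15] .#### => .  t=2,i=9
  [14] .###. => .  t=4,i=13
  [13] .##.# => #  t=3,i=8
  [12] .##.. => #  t=0,i=6
  [11] .#.## => .  t=0,i=4
  [10] .#.#. => #  t=6,i=2
  [9] .#..# => #  t=1,i=4
  [8] .#... => .  t=0,i=0
  [7] ..### => #  t=2,i=8
  [6] ..##. => #  t=1,i=11
  [5] ..#.# => #  t=0,i=3
  [4] ..#.. => .  t=0,i=9
  [3] ...## => #  t=1,i=10
  [2] ...#. => .  t=0,i=2
  [1] ....# => #  t=0,i=12
  [0] ..... => #  t=1,i=0
  bits 11000101101110010011011011101011 = 3317249771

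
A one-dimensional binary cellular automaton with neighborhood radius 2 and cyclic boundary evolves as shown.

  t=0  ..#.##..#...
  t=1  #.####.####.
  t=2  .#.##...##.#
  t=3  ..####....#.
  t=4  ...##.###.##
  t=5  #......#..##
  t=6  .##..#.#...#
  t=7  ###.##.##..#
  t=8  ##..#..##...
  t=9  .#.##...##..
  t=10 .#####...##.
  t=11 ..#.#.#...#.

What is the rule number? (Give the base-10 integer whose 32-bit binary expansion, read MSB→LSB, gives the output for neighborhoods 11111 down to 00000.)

1163254066

  ##### -> .   bit 31 = 0  t=10,i=3
  ####. -> #   bit 30 = 1  t=1,i=4
  ###.# -> .   bit 29 = 0  t=1,i=5
  ###.. -> .   bit 28 = 0  t=3,i=5
  ##.## -> .   bit 27 = 0  t=1,i=6
  ##.#. -> #   bit 26 = 1  t=1,i=11
  ##..# -> .   bit 25 = 0  t=0,i=6
  ##... -> #   bit 24 = 1  t=2,i=5
  #.### -> .   bit 23 = 0  t=1,i=2
  #.##. -> #   bit 22 = 1  t=0,i=4
  #.#.# -> .   bit 21 = 0  t=1,i=0
  #.#.. -> #   bit 20 = 1  t=6,i=7
  #..## -> .   bit 19 = 0  t=5,i=9
  #..#. -> #   bit 18 = 1  t=0,i=7
  #...# -> .   bit 17 = 0  t=2,i=6
  #.... -> #   bit 16 = 1  t=0,i=10
  .#### -> #   bit 15 = 1  t=1,i=3
  .###. -> #   bit 14 = 1  t=4,i=7
  .##.# -> .   bit 13 = 0  t=2,i=9
  .##.. -> #   bit 12 = 1  t=0,i=5
  .#.## -> #   bit 11 = 1  t=0,i=3
  .#.#. -> .   bit 10 = 0  t=2,i=0
  .#..# -> .   bit 9 = 0  t=5,i=8
  .#... -> #   bit 8 = 1  t=0,i=9
  ..### -> .   bit 7 = 0  t=3,i=2
  ..##. -> .   bit 6 = 0  t=2,i=8
  ..#.# -> #   bit 5 = 1  t=0,i=2
  ..#.. -> #   bit 4 = 1  t=0,i=8
  ...## -> .   bit 3 = 0  t=2,i=7
  ...#. -> .   bit 2 = 0  t=0,i=1
  ....# -> #   bit 1 = 1  t=0,i=0
  ..... -> .   bit 0 = 0  t=0,i=11
  bits 01000101010101011101100100110010 = 1163254066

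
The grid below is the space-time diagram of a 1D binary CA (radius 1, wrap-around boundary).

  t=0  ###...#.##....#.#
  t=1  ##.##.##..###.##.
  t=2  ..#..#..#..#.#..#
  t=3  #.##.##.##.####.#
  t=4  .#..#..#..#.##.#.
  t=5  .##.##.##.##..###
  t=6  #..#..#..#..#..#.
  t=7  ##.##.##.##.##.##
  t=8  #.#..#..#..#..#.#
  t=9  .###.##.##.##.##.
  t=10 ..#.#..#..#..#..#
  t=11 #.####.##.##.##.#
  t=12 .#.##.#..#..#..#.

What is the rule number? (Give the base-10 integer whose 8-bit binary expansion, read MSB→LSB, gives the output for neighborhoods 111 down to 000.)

181

  nb ###: next=#  (t=0,i=0, bit7=1)
  nb ##.: next=.  (t=0,i=2, bit6=0)
  nb #.#: next=#  (t=0,i=7, bit5=1)
  nb #..: next=#  (t=0,i=3, bit4=1)
  nb .##: next=.  (t=0,i=8, bit3=0)
  nb .#.: next=#  (t=0,i=6, bit2=1)
  nb ..#: next=.  (t=0,i=5, bit1=0)
  nb ...: next=#  (t=0,i=4, bit0=1)
  bits 10110101 = 181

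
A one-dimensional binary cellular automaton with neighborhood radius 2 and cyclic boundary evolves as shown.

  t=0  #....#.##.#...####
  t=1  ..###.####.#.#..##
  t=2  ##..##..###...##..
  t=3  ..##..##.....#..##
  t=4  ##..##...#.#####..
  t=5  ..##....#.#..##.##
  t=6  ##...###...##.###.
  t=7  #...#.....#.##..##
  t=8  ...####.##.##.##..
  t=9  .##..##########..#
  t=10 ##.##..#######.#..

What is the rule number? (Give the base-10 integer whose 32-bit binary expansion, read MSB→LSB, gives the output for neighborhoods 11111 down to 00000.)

3997772574

  [31] ##### => #  t=0,i=16
  [30] ####. => #  t=0,i=17
  [29] ###.# => #  t=1,i=4
  [28] ###.. => .  t=0,i=0
  [27] ##.## => #  t=1,i=5
  [26] ##.#. => #  t=0,i=9
  [25] ##..# => #  t=1,i=0
  [24] ##... => .  t=0,i=1
  [23] #.### => .  t=1,i=6
  [22] #.##. => #  t=0,i=7
  [21] #.#.# => .  t=1,i=11
  [20] #.#.. => .  t=0,i=10
  [19] #..## => #  t=1,i=1
  [18] #..#. => .  t=9,i=16
  [17] #...# => .  t=0,i=12
  [16] #.... => #  t=0,i=2
  [15] .#### => .  t=0,i=15
  [14] .###. => .  t=1,i=3
  [13] .##.# => #  t=0,i=8
  [12] .##.. => .  t=1,i=17
  [11] .#.## => #  t=0,i=6
  [10] .#.#. => .  t=1,i=12
  [9] .#..# => #  t=1,i=14
  [8] .#... => #  t=0,i=11
  [7] ..### => .  t=0,i=14
  [6] ..##. => .  t=1,i=16
  [5] ..#.# => .  t=0,i=5
  [4] ..#.. => #  t=3,i=13
  [3] ...## => #  t=0,i=13
  [2] ...#. => #  t=0,i=4
  [1] ....# => #  t=0,i=3
  [0] ..... => .  t=3,i=10
  bits 11101110010010010010101100011110 = 3997772574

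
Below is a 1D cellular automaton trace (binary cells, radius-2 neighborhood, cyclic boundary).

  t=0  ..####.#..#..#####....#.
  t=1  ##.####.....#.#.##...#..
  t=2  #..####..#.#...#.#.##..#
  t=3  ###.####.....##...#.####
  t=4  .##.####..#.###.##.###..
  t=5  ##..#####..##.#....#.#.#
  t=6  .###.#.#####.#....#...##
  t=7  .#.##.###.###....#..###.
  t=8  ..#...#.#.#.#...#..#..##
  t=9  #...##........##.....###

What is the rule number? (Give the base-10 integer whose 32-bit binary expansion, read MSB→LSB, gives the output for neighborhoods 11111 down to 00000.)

  ##### -> .   bit 31 = 0  t=0,i=15
  ####. -> #   bit 30 = 1  t=0,i=4
  ###.# -> #   bit 29 = 1  t=0,i=5
  ###.. -> #   bit 28 = 1  t=0,i=17
  ##.## -> .   bit 27 = 0  t=1,i=2
  ##.#. -> #   bit 26 = 1  t=0,i=6
  ##..# -> #   bit 25 = 1  t=2,i=1
  ##... -> .   bit 24 = 0  t=0,i=18
  #.### -> #   bit 23 = 1  t=1,i=3
  #.##. -> .   bit 22 = 0  t=1,i=16
  #.#.# -> .   bit 21 = 0  t=1,i=14
  #.#.. -> .   bit 20 = 0  t=0,i=7
  #..## -> #   bit 19 = 1  t=0,i=12
  #..#. -> .   bit 18 = 0  t=0,i=9
  #...# -> #   bit 17 = 1  t=0,i=0
  #.... -> .   bit 16 = 0  t=0,i=19
  .#### -> #   bit 15 = 1  t=0,i=3
  .###. -> .   bit 14 = 0  t=4,i=13
  .##.# -> .   bit 13 = 0  t=1,i=1
  .##.. -> #   bit 12 = 1  t=1,i=17
  .#.## -> #   bit 11 = 1  t=1,i=15
  .#.#. -> .   bit 10 = 0  t=1,i=13
  .#..# -> .   bit 9 = 0  t=0,i=8
  .#... -> .   bit 8 = 0  t=0,i=23
  ..### -> .   bit 7 = 0  t=0,i=2
  ..##. -> #   bit 6 = 1  t=1,i=0
  ..#.# -> .   bit 5 = 0  t=1,i=12
  ..#.. -> .   bit 4 = 0  t=0,i=10
  ...## -> #   bit 3 = 1  t=0,i=1
  ...#. -> #   bit 2 = 1  t=0,i=21
  ....# -> .   bit 1 = 0  t=0,i=20
  ..... -> #   bit 0 = 1  t=1,i=9
  bits 01110110100010101001100001001101 = 1988794445

1988794445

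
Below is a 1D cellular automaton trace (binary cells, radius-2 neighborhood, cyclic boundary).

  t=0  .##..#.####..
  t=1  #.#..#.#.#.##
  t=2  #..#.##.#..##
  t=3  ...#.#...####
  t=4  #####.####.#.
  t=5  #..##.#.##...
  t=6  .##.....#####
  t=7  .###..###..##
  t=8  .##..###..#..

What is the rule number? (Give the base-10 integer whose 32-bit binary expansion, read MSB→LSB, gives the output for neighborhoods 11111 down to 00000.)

  [31] ##### => .  t=4,i=2
  [30] ####. => #  t=0,i=9
  [29] ###.# => #  t=1,i=0
  [28] ###.. => .  t=0,i=10
  [27] ##.## => .  t=4,i=5
  [26] ##.#. => .  t=1,i=1
  [25] ##..# => .  t=0,i=3
  [24] ##... => #  t=0,i=11
  [23] #.### => #  t=0,i=7
  [22] #.##. => #  t=2,i=5
  [21] #.#.# => .  t=1,i=7
  [20] #.#.. => .  t=1,i=2
  [19] #..## => #  t=2,i=10
  [18] #..#. => .  t=0,i=4
  [17] #...# => #  t=0,i=12
  [16] #.... => .  t=6,i=4
  [15] .#### => .  t=0,i=8
  [14] .###. => #  t=1,i=12
  [13] .##.# => .  t=2,i=6
  [12] .##.. => #  t=0,i=2
  [11] .#.## => .  t=0,i=6
  [10] .#.#. => #  t=1,i=6
  [9] .#..# => #  t=1,i=3
  [8] .#... => #  t=3,i=6
  [7] ..### => #  t=2,i=11
  [6] ..##. => .  t=0,i=1
  [5] ..#.# => #  t=0,i=5
  [4] ..#.. => .  t=5,i=0
  [3] ...## => #  t=0,i=0
  [2] ...#. => #  t=3,i=2
  [1] ....# => #  t=6,i=6
  [0] ..... => .  t=6,i=5
  bits 01100001110010100101011110101110 = 1640650670

1640650670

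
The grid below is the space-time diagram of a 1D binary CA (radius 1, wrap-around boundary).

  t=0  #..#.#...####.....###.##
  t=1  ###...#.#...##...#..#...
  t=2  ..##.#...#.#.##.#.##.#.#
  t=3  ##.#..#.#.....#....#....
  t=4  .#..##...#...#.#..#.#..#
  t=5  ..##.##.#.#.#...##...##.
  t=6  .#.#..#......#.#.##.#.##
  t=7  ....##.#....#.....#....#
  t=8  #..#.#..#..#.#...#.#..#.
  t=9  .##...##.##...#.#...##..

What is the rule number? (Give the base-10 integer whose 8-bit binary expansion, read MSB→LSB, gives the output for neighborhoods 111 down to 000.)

82

  ### -> .   bit 7 = 0  t=0,i=10
  ##. -> #   bit 6 = 1  t=0,i=0
  #.# -> .   bit 5 = 0  t=0,i=4
  #.. -> #   bit 4 = 1  t=0,i=1
  .## -> .   bit 3 = 0  t=0,i=9
  .#. -> .   bit 2 = 0  t=0,i=3
  ..# -> #   bit 1 = 1  t=0,i=2
  ... -> .   bit 0 = 0  t=0,i=7
  bits 01010010 = 82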